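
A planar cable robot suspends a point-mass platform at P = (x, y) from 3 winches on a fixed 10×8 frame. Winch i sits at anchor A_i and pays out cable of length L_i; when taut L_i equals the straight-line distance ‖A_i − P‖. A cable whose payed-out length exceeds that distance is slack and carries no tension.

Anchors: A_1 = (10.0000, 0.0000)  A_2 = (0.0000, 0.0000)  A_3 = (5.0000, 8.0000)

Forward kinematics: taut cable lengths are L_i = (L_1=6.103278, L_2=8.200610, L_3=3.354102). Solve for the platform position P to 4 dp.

(6.5000, 5.0000)

each cable: (A_i−P)·(A_i−P) = L_i²; let k_i = ‖A_i‖²−L_i²
k_1 = 100.0000+0.0000−37.2500 = 62.7500
row 1: 20.0000x + 0.0000y = 130.0000  (k_2=-67.2500)
row 2: 10.0000x − 16.0000y = -15.0000  (k_3=77.7500)
Cramer on rows 1–2 → x = 6.5000, y = 5.0000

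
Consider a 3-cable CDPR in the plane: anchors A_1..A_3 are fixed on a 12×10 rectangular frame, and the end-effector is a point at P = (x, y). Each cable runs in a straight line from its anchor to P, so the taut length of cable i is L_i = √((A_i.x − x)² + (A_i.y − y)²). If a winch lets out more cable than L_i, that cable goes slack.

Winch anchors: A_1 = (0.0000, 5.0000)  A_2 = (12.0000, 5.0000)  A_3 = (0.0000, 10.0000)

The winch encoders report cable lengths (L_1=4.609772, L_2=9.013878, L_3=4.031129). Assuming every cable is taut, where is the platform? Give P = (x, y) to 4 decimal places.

(3.5000, 8.0000)

each cable: (A_i−P)·(A_i−P) = L_i²; let k_i = ‖A_i‖²−L_i²
k_1 = 0.0000+25.0000−21.2500 = 3.7500
row 1: -24.0000x + 0.0000y = -84.0000  (k_2=87.7500)
row 2: 0.0000x − 10.0000y = -80.0000  (k_3=83.7500)
Cramer on rows 1–2 → x = 3.5000, y = 8.0000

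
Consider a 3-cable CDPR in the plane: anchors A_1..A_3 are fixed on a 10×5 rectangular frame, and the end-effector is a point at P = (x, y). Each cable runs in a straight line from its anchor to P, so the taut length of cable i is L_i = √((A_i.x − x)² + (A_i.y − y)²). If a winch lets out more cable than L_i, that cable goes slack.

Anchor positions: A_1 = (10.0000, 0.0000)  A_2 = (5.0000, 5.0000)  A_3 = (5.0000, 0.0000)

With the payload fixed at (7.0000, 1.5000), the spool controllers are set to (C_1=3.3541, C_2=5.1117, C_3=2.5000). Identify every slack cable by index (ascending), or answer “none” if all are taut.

i=1: geometric 3.3541 vs commanded 3.3541 ⇒ taut
i=2: geometric 4.0311 vs commanded 5.1117 ⇒ slack
i=3: geometric 2.5000 vs commanded 2.5000 ⇒ taut

2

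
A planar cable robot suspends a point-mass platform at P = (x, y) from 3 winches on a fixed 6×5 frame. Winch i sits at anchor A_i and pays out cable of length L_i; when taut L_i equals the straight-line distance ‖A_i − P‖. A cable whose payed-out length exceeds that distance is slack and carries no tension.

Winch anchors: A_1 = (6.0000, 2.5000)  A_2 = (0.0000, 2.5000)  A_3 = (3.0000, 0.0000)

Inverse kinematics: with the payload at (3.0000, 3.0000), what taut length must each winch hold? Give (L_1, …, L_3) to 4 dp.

(3.0414, 3.0414, 3.0000)

L_1 = √((6.0000−3.0000)² + (2.5000−3.0000)²) = 3.0414
L_2 = √((0.0000−3.0000)² + (2.5000−3.0000)²) = 3.0414
L_3 = √((3.0000−3.0000)² + (0.0000−3.0000)²) = 3.0000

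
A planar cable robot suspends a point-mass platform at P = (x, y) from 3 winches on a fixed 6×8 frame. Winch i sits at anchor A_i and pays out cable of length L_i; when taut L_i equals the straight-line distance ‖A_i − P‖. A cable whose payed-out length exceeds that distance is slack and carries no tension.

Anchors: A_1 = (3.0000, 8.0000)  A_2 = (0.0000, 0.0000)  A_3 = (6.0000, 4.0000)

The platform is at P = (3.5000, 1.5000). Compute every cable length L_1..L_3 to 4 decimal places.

(6.5192, 3.8079, 3.5355)

cable 1: Δx=-0.5000, Δy=6.5000; L_1 = √(Δx²+Δy²) = 6.5192
cable 2: Δx=-3.5000, Δy=-1.5000; L_2 = √(Δx²+Δy²) = 3.8079
cable 3: Δx=2.5000, Δy=2.5000; L_3 = √(Δx²+Δy²) = 3.5355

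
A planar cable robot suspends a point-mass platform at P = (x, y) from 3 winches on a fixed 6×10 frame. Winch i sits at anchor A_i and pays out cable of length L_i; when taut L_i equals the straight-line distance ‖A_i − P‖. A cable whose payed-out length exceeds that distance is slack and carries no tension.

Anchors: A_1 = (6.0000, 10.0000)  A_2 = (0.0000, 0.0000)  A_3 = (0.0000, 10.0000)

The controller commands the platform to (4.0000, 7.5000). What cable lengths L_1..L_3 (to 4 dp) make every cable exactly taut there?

(3.2016, 8.5000, 4.7170)

L_1 = √((6.0000−4.0000)² + (10.0000−7.5000)²) = 3.2016
L_2 = √((0.0000−4.0000)² + (0.0000−7.5000)²) = 8.5000
L_3 = √((0.0000−4.0000)² + (10.0000−7.5000)²) = 4.7170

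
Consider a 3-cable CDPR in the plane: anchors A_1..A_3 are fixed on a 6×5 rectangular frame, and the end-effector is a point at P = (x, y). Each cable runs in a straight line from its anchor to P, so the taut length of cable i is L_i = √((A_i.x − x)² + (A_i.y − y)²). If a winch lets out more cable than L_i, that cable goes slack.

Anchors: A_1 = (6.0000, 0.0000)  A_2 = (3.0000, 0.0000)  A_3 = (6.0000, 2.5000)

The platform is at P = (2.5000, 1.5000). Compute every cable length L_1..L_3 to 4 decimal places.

(3.8079, 1.5811, 3.6401)

L_1: Δ = A_1−P = (3.5000, -1.5000) → ‖Δ‖ = √14.5000 = 3.8079
L_2: Δ = A_2−P = (0.5000, -1.5000) → ‖Δ‖ = √2.5000 = 1.5811
L_3: Δ = A_3−P = (3.5000, 1.0000) → ‖Δ‖ = √13.2500 = 3.6401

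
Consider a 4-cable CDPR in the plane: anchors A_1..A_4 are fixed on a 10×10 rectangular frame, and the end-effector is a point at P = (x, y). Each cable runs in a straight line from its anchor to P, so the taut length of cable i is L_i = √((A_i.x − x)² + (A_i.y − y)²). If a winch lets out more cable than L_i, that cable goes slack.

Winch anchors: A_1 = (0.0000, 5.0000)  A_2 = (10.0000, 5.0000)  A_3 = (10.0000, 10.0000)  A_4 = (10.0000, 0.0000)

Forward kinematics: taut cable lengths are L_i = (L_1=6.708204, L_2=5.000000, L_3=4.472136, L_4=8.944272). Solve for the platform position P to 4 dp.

(6.0000, 8.0000)

circle eqns → linear via eq_j − eq_1; set k_j = A_j·A_j − L_j²
k_1 = 0.0000+25.0000−45.0000 = -20.0000
-20.0000·x + 0.0000·y = k_1−k_2 = -120.0000
-20.0000·x − 10.0000·y = k_1−k_3 = -200.0000
-20.0000·x + 10.0000·y = k_1−k_4 = -40.0000
solve first two rows → x=6.0000, y=8.0000
check cable 4: ‖A_4−P‖² = 80.0000 ≈ L_4² = 80.0000 ✓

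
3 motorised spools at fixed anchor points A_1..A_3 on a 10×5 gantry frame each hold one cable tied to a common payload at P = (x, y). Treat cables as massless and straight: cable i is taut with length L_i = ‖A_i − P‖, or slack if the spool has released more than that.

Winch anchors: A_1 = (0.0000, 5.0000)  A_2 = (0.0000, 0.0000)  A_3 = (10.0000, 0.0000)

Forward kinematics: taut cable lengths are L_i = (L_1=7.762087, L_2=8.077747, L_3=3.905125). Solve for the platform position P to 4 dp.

expand ‖A_i−P‖²=L_i² and subtract eq 1 (q_i ≔ ‖A_i‖²−L_i²)
q_1 = 0.0000+25.0000−60.2500 = -35.2500
eq1−eq2 → [0.0000  10.0000]·P = 30.0000
eq1−eq3 → [-20.0000  10.0000]·P = -120.0000
2×2 solve → P = (7.5000, 3.0000)

(7.5000, 3.0000)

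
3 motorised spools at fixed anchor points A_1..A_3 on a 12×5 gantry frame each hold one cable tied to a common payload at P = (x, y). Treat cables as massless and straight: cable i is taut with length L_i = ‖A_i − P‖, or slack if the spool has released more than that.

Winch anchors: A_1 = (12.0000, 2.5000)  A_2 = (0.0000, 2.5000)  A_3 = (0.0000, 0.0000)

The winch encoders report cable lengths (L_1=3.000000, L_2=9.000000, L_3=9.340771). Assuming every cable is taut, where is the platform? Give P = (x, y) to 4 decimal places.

(9.0000, 2.5000)

expand ‖A_i−P‖²=L_i² and subtract eq 1 (q_i ≔ ‖A_i‖²−L_i²)
q_1 = 144.0000+6.2500−9.0000 = 141.2500
eq1−eq2 → [24.0000  0.0000]·P = 216.0000
eq1−eq3 → [24.0000  5.0000]·P = 228.5000
2×2 solve → P = (9.0000, 2.5000)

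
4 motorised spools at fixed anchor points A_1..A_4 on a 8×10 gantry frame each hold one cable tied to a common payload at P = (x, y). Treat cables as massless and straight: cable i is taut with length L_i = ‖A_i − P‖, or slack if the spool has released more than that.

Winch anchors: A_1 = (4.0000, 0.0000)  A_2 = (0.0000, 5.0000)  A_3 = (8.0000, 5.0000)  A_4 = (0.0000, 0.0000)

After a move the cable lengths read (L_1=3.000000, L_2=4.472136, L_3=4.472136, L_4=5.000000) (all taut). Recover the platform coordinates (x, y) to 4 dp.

(4.0000, 3.0000)

each cable: (A_i−P)·(A_i−P) = L_i²; let c_i = ‖A_i‖²−L_i²
c_1 = 16.0000+0.0000−9.0000 = 7.0000
row 1: 8.0000x − 10.0000y = 2.0000  (c_2=5.0000)
row 2: -8.0000x − 10.0000y = -62.0000  (c_3=69.0000)
row 3: 8.0000x + 0.0000y = 32.0000  (c_4=-25.0000)
Cramer on rows 1–2 → x = 4.0000, y = 3.0000
check cable 4: ‖A_4−P‖² = 25.0000 ≈ L_4² = 25.0000 ✓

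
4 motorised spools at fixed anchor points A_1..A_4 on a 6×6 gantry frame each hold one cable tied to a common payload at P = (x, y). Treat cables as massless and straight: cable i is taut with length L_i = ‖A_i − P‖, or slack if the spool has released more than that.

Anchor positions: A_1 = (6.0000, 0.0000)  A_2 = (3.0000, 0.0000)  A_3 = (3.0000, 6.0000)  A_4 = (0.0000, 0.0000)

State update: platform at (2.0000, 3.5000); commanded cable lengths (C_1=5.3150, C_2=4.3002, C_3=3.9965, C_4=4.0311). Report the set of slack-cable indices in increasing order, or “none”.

2, 3

cable 1: √((4.0000)²+(-3.5000)²)=5.3151, C_1=5.3150: taut
cable 2: √((1.0000)²+(-3.5000)²)=3.6401, C_2=4.3002: slack
cable 3: √((1.0000)²+(2.5000)²)=2.6926, C_3=3.9965: slack
cable 4: √((-2.0000)²+(-3.5000)²)=4.0311, C_4=4.0311: taut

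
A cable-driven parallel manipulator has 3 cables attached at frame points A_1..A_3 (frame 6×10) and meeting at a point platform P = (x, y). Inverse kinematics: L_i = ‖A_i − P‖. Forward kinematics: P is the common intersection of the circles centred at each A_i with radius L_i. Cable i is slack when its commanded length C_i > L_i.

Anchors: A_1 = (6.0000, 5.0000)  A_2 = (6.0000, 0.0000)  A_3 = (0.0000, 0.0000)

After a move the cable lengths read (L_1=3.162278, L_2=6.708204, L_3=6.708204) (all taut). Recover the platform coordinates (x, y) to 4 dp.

expand ‖A_i−P‖²=L_i² and subtract eq 1 (k_i ≔ ‖A_i‖²−L_i²)
k_1 = 36.0000+25.0000−10.0000 = 51.0000
eq1−eq2 → [0.0000  10.0000]·P = 60.0000
eq1−eq3 → [12.0000  10.0000]·P = 96.0000
2×2 solve → P = (3.0000, 6.0000)

(3.0000, 6.0000)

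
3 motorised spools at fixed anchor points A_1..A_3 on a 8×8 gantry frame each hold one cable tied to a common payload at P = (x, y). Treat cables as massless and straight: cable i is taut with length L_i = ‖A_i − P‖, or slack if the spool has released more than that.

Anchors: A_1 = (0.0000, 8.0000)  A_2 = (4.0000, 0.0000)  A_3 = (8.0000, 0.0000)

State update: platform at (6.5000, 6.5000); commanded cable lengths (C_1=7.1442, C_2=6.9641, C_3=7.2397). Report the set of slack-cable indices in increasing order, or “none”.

1, 3

i=1: geometric 6.6708 vs commanded 7.1442 ⇒ slack
i=2: geometric 6.9642 vs commanded 6.9641 ⇒ taut
i=3: geometric 6.6708 vs commanded 7.2397 ⇒ slack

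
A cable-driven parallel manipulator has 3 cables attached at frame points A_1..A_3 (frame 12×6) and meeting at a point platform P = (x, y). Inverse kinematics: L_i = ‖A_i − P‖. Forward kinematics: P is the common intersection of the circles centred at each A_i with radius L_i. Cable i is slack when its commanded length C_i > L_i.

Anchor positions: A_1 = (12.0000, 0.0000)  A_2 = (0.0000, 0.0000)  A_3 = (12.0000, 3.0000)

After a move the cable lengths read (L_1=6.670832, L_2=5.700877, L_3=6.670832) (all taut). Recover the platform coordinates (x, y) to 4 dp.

each cable: (A_i−P)·(A_i−P) = L_i²; let q_i = ‖A_i‖²−L_i²
q_1 = 144.0000+0.0000−44.5000 = 99.5000
row 1: 24.0000x + 0.0000y = 132.0000  (q_2=-32.5000)
row 2: 0.0000x − 6.0000y = -9.0000  (q_3=108.5000)
Cramer on rows 1–2 → x = 5.5000, y = 1.5000

(5.5000, 1.5000)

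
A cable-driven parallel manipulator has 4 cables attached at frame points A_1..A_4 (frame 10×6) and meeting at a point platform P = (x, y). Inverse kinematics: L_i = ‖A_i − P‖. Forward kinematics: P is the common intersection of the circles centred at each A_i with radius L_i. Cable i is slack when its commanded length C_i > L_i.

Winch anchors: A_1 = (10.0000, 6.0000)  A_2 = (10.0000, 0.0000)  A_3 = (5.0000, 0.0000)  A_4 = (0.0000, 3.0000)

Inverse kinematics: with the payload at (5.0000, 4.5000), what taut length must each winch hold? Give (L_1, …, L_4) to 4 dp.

L_1: Δ = A_1−P = (5.0000, 1.5000) → ‖Δ‖ = √27.2500 = 5.2202
L_2: Δ = A_2−P = (5.0000, -4.5000) → ‖Δ‖ = √45.2500 = 6.7268
L_3: Δ = A_3−P = (0.0000, -4.5000) → ‖Δ‖ = √20.2500 = 4.5000
L_4: Δ = A_4−P = (-5.0000, -1.5000) → ‖Δ‖ = √27.2500 = 5.2202

(5.2202, 6.7268, 4.5000, 5.2202)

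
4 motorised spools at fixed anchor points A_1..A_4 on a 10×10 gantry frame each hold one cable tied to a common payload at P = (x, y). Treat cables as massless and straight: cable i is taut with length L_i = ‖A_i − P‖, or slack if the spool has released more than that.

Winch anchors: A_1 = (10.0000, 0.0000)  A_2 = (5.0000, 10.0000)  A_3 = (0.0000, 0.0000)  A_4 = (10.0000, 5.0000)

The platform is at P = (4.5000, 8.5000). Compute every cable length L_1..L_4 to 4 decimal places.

L_1: Δ = A_1−P = (5.5000, -8.5000) → ‖Δ‖ = √102.5000 = 10.1242
L_2: Δ = A_2−P = (0.5000, 1.5000) → ‖Δ‖ = √2.5000 = 1.5811
L_3: Δ = A_3−P = (-4.5000, -8.5000) → ‖Δ‖ = √92.5000 = 9.6177
L_4: Δ = A_4−P = (5.5000, -3.5000) → ‖Δ‖ = √42.5000 = 6.5192

(10.1242, 1.5811, 9.6177, 6.5192)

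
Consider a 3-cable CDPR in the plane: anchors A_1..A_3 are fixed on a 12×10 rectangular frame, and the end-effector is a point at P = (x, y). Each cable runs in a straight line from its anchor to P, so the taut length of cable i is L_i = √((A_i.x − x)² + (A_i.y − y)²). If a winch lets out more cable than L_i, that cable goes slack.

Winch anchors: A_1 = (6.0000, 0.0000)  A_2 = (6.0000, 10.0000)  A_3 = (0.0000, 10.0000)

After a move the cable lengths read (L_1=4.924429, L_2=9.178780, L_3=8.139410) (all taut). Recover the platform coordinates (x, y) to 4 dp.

expand ‖A_i−P‖²=L_i² and subtract eq 1 (c_i ≔ ‖A_i‖²−L_i²)
c_1 = 36.0000+0.0000−24.2500 = 11.7500
eq1−eq2 → [0.0000  -20.0000]·P = -40.0000
eq1−eq3 → [12.0000  -20.0000]·P = -22.0000
2×2 solve → P = (1.5000, 2.0000)

(1.5000, 2.0000)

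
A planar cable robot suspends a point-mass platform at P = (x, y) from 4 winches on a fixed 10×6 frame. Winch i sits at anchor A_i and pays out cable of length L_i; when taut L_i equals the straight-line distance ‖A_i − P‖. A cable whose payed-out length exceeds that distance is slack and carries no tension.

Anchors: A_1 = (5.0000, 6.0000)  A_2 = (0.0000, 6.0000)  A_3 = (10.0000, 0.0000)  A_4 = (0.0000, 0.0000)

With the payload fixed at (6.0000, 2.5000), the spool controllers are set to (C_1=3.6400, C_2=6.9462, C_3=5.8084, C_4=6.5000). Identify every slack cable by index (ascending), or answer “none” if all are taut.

cable 1: √((-1.0000)²+(3.5000)²)=3.6401, C_1=3.6400: taut
cable 2: √((-6.0000)²+(3.5000)²)=6.9462, C_2=6.9462: taut
cable 3: √((4.0000)²+(-2.5000)²)=4.7170, C_3=5.8084: slack
cable 4: √((-6.0000)²+(-2.5000)²)=6.5000, C_4=6.5000: taut

3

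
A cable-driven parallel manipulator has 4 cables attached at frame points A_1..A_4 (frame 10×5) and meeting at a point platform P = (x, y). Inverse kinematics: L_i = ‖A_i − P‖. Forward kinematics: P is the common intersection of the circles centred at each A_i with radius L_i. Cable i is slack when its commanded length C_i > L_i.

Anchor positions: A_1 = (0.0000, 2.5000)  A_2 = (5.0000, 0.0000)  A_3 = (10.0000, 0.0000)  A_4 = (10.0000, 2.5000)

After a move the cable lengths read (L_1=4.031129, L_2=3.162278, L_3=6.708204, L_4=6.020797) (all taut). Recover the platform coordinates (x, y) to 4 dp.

each cable: (A_i−P)·(A_i−P) = L_i²; let k_i = ‖A_i‖²−L_i²
k_1 = 0.0000+6.2500−16.2500 = -10.0000
row 1: -10.0000x + 5.0000y = -25.0000  (k_2=15.0000)
row 2: -20.0000x + 5.0000y = -65.0000  (k_3=55.0000)
row 3: -20.0000x + 0.0000y = -80.0000  (k_4=70.0000)
Cramer on rows 1–2 → x = 4.0000, y = 3.0000
check cable 4: ‖A_4−P‖² = 36.2500 ≈ L_4² = 36.2500 ✓

(4.0000, 3.0000)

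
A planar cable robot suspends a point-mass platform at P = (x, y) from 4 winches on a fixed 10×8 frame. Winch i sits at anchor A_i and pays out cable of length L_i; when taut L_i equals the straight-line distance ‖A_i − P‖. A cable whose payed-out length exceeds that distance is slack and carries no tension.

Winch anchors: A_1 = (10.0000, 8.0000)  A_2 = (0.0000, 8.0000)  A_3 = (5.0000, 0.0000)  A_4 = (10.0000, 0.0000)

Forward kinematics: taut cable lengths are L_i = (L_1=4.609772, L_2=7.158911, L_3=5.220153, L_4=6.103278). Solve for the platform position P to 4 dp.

each cable: (A_i−P)·(A_i−P) = L_i²; let c_i = ‖A_i‖²−L_i²
c_1 = 100.0000+64.0000−21.2500 = 142.7500
row 1: 20.0000x + 0.0000y = 130.0000  (c_2=12.7500)
row 2: 10.0000x + 16.0000y = 145.0000  (c_3=-2.2500)
row 3: 0.0000x + 16.0000y = 80.0000  (c_4=62.7500)
Cramer on rows 1–2 → x = 6.5000, y = 5.0000
check cable 4: ‖A_4−P‖² = 37.2500 ≈ L_4² = 37.2500 ✓

(6.5000, 5.0000)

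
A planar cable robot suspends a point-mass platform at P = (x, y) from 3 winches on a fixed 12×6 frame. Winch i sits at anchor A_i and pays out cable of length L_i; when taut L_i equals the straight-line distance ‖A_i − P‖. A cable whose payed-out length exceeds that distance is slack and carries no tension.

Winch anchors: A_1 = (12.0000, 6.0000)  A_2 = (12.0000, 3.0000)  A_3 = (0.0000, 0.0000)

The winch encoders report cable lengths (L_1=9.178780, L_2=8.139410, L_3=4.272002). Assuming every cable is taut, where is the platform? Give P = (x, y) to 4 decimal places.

expand ‖A_i−P‖²=L_i² and subtract eq 1 (q_i ≔ ‖A_i‖²−L_i²)
q_1 = 144.0000+36.0000−84.2500 = 95.7500
eq1−eq2 → [0.0000  6.0000]·P = 9.0000
eq1−eq3 → [24.0000  12.0000]·P = 114.0000
2×2 solve → P = (4.0000, 1.5000)

(4.0000, 1.5000)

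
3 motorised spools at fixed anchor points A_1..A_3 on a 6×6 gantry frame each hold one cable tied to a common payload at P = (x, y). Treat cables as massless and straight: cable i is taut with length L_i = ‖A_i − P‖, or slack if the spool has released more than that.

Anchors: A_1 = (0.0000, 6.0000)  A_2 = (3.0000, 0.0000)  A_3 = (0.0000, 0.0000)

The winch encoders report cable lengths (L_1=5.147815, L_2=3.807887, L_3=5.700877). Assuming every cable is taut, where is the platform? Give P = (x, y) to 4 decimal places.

expand ‖A_i−P‖²=L_i² and subtract eq 1 (k_i ≔ ‖A_i‖²−L_i²)
k_1 = 0.0000+36.0000−26.5000 = 9.5000
eq1−eq2 → [-6.0000  12.0000]·P = 15.0000
eq1−eq3 → [0.0000  12.0000]·P = 42.0000
2×2 solve → P = (4.5000, 3.5000)

(4.5000, 3.5000)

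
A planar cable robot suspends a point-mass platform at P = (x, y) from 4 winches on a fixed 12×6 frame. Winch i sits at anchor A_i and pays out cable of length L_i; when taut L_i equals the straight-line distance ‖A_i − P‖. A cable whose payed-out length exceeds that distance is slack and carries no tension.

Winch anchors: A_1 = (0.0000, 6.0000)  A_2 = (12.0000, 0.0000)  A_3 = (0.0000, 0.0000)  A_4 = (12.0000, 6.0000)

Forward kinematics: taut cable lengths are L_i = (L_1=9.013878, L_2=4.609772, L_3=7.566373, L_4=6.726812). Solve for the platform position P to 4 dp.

circle eqns → linear via eq_j − eq_1; set q_j = A_j·A_j − L_j²
q_1 = 0.0000+36.0000−81.2500 = -45.2500
-24.0000·x + 12.0000·y = q_1−q_2 = -168.0000
0.0000·x + 12.0000·y = q_1−q_3 = 12.0000
-24.0000·x + 0.0000·y = q_1−q_4 = -180.0000
solve first two rows → x=7.5000, y=1.0000
check cable 4: ‖A_4−P‖² = 45.2500 ≈ L_4² = 45.2500 ✓

(7.5000, 1.0000)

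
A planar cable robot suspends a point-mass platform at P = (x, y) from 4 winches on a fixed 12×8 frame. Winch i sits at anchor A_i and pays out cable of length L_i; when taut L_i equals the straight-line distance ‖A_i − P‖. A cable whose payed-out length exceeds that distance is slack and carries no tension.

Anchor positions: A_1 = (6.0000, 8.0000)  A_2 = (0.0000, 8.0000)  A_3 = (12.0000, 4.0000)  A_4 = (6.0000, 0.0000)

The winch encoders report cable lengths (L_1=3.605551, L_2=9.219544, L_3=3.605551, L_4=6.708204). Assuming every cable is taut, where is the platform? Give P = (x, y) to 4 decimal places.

each cable: (A_i−P)·(A_i−P) = L_i²; let c_i = ‖A_i‖²−L_i²
c_1 = 36.0000+64.0000−13.0000 = 87.0000
row 1: 12.0000x + 0.0000y = 108.0000  (c_2=-21.0000)
row 2: -12.0000x + 8.0000y = -60.0000  (c_3=147.0000)
row 3: 0.0000x + 16.0000y = 96.0000  (c_4=-9.0000)
Cramer on rows 1–2 → x = 9.0000, y = 6.0000
check cable 4: ‖A_4−P‖² = 45.0000 ≈ L_4² = 45.0000 ✓

(9.0000, 6.0000)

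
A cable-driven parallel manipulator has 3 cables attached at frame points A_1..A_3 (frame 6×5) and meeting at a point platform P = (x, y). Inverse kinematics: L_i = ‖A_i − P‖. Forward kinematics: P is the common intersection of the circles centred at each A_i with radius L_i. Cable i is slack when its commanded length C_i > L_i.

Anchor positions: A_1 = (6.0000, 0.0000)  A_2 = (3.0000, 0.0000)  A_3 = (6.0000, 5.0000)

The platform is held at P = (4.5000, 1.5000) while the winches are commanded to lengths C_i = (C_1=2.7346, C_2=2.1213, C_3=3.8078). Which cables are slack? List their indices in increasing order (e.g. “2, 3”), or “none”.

cable 1: √((1.5000)²+(-1.5000)²)=2.1213, C_1=2.7346: slack
cable 2: √((-1.5000)²+(-1.5000)²)=2.1213, C_2=2.1213: taut
cable 3: √((1.5000)²+(3.5000)²)=3.8079, C_3=3.8078: taut

1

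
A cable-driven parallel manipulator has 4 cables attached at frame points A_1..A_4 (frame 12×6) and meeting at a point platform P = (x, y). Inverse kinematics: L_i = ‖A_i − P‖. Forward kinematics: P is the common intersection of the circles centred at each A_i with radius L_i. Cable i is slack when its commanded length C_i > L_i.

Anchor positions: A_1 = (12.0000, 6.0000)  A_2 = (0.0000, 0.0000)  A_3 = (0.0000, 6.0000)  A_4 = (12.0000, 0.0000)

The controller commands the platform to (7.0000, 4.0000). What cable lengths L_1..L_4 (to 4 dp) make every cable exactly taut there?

(5.3852, 8.0623, 7.2801, 6.4031)

L_1 = √((12.0000−7.0000)² + (6.0000−4.0000)²) = 5.3852
L_2 = √((0.0000−7.0000)² + (0.0000−4.0000)²) = 8.0623
L_3 = √((0.0000−7.0000)² + (6.0000−4.0000)²) = 7.2801
L_4 = √((12.0000−7.0000)² + (0.0000−4.0000)²) = 6.4031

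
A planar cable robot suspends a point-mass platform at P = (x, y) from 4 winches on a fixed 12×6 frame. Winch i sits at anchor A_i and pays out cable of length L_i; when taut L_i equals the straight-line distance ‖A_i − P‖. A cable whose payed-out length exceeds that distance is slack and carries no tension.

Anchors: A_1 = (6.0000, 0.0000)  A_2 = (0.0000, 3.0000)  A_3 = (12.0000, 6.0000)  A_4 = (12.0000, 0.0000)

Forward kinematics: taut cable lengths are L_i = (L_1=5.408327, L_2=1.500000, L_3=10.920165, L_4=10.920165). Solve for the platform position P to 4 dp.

(1.5000, 3.0000)

each cable: (A_i−P)·(A_i−P) = L_i²; let c_i = ‖A_i‖²−L_i²
c_1 = 36.0000+0.0000−29.2500 = 6.7500
row 1: 12.0000x − 6.0000y = 0.0000  (c_2=6.7500)
row 2: -12.0000x − 12.0000y = -54.0000  (c_3=60.7500)
row 3: -12.0000x + 0.0000y = -18.0000  (c_4=24.7500)
Cramer on rows 1–2 → x = 1.5000, y = 3.0000
check cable 4: ‖A_4−P‖² = 119.2500 ≈ L_4² = 119.2500 ✓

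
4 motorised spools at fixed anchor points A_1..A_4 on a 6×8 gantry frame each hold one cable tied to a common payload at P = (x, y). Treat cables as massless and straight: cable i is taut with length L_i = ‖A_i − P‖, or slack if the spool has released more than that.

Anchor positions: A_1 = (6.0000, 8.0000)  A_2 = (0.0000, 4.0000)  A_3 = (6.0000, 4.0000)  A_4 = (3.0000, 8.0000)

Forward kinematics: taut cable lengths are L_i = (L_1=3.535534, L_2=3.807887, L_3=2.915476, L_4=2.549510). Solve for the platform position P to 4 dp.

(3.5000, 5.5000)

circle eqns → linear via eq_j − eq_1; set q_j = A_j·A_j − L_j²
q_1 = 36.0000+64.0000−12.5000 = 87.5000
12.0000·x + 8.0000·y = q_1−q_2 = 86.0000
0.0000·x + 8.0000·y = q_1−q_3 = 44.0000
6.0000·x + 0.0000·y = q_1−q_4 = 21.0000
solve first two rows → x=3.5000, y=5.5000
check cable 4: ‖A_4−P‖² = 6.5000 ≈ L_4² = 6.5000 ✓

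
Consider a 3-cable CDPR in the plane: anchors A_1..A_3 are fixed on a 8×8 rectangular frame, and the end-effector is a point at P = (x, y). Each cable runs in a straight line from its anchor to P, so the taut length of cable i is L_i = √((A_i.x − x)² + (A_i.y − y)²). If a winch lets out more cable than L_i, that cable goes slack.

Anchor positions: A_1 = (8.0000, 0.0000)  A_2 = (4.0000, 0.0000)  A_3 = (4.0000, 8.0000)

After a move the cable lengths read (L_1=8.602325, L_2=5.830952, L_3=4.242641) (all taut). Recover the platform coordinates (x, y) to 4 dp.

circle eqns → linear via eq_j − eq_1; set c_j = A_j·A_j − L_j²
c_1 = 64.0000+0.0000−74.0000 = -10.0000
8.0000·x + 0.0000·y = c_1−c_2 = 8.0000
8.0000·x − 16.0000·y = c_1−c_3 = -72.0000
solve first two rows → x=1.0000, y=5.0000

(1.0000, 5.0000)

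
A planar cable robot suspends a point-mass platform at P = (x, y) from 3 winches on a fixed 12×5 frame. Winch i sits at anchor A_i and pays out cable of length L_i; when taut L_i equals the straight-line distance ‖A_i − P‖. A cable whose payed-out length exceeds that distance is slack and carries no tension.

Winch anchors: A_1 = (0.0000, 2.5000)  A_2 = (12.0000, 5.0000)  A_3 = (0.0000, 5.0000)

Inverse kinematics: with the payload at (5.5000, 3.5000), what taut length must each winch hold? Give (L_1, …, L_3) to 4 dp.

(5.5902, 6.6708, 5.7009)

L_1: Δ = A_1−P = (-5.5000, -1.0000) → ‖Δ‖ = √31.2500 = 5.5902
L_2: Δ = A_2−P = (6.5000, 1.5000) → ‖Δ‖ = √44.5000 = 6.6708
L_3: Δ = A_3−P = (-5.5000, 1.5000) → ‖Δ‖ = √32.5000 = 5.7009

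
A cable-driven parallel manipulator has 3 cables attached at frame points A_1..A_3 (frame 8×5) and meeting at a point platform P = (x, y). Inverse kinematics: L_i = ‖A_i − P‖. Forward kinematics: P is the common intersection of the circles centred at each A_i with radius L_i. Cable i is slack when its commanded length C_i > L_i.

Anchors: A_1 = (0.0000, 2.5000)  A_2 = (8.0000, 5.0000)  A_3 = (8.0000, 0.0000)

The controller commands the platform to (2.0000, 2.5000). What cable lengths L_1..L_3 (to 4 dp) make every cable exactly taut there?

(2.0000, 6.5000, 6.5000)

L_1 = √((0.0000−2.0000)² + (2.5000−2.5000)²) = 2.0000
L_2 = √((8.0000−2.0000)² + (5.0000−2.5000)²) = 6.5000
L_3 = √((8.0000−2.0000)² + (0.0000−2.5000)²) = 6.5000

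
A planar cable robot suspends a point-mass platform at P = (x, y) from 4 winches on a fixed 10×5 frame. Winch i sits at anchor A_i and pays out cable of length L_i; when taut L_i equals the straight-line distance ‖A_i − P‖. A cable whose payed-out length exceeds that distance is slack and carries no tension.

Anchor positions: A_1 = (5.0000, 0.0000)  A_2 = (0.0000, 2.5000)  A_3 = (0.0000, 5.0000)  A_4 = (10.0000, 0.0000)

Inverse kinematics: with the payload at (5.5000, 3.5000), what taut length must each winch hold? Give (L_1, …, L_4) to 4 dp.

(3.5355, 5.5902, 5.7009, 5.7009)

cable 1: Δx=-0.5000, Δy=-3.5000; L_1 = √(Δx²+Δy²) = 3.5355
cable 2: Δx=-5.5000, Δy=-1.0000; L_2 = √(Δx²+Δy²) = 5.5902
cable 3: Δx=-5.5000, Δy=1.5000; L_3 = √(Δx²+Δy²) = 5.7009
cable 4: Δx=4.5000, Δy=-3.5000; L_4 = √(Δx²+Δy²) = 5.7009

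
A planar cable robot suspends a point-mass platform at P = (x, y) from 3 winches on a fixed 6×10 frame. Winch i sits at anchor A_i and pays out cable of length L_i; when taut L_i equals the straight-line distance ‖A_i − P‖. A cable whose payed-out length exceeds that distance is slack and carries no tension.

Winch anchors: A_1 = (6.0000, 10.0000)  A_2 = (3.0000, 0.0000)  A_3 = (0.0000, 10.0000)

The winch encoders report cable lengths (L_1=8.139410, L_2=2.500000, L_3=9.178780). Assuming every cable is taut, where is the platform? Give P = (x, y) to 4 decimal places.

each cable: (A_i−P)·(A_i−P) = L_i²; let k_i = ‖A_i‖²−L_i²
k_1 = 36.0000+100.0000−66.2500 = 69.7500
row 1: 6.0000x + 20.0000y = 67.0000  (k_2=2.7500)
row 2: 12.0000x + 0.0000y = 54.0000  (k_3=15.7500)
Cramer on rows 1–2 → x = 4.5000, y = 2.0000

(4.5000, 2.0000)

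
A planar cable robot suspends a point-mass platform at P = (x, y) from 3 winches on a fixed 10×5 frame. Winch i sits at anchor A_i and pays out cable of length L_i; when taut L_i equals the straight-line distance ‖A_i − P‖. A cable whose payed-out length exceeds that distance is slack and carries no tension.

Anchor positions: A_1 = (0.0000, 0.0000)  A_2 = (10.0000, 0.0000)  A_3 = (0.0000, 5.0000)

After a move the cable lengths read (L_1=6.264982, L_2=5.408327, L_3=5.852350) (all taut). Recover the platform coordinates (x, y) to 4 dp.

(5.5000, 3.0000)

each cable: (A_i−P)·(A_i−P) = L_i²; let q_i = ‖A_i‖²−L_i²
q_1 = 0.0000+0.0000−39.2500 = -39.2500
row 1: -20.0000x + 0.0000y = -110.0000  (q_2=70.7500)
row 2: 0.0000x − 10.0000y = -30.0000  (q_3=-9.2500)
Cramer on rows 1–2 → x = 5.5000, y = 3.0000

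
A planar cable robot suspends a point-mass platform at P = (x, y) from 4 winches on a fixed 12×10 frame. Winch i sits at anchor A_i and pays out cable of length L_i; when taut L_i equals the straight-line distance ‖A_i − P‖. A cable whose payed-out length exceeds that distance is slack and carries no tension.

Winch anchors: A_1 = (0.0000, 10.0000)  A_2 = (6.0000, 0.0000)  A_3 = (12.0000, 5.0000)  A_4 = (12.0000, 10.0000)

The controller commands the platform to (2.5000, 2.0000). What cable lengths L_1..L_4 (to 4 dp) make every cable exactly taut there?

L_1 = √((0.0000−2.5000)² + (10.0000−2.0000)²) = 8.3815
L_2 = √((6.0000−2.5000)² + (0.0000−2.0000)²) = 4.0311
L_3 = √((12.0000−2.5000)² + (5.0000−2.0000)²) = 9.9624
L_4 = √((12.0000−2.5000)² + (10.0000−2.0000)²) = 12.4197

(8.3815, 4.0311, 9.9624, 12.4197)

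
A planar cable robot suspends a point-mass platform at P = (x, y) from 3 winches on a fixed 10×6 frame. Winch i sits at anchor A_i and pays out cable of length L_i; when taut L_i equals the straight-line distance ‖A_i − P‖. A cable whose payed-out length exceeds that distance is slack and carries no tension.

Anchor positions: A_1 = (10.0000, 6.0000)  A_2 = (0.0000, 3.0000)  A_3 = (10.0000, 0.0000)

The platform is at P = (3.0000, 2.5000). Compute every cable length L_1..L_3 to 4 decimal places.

(7.8262, 3.0414, 7.4330)

cable 1: Δx=7.0000, Δy=3.5000; L_1 = √(Δx²+Δy²) = 7.8262
cable 2: Δx=-3.0000, Δy=0.5000; L_2 = √(Δx²+Δy²) = 3.0414
cable 3: Δx=7.0000, Δy=-2.5000; L_3 = √(Δx²+Δy²) = 7.4330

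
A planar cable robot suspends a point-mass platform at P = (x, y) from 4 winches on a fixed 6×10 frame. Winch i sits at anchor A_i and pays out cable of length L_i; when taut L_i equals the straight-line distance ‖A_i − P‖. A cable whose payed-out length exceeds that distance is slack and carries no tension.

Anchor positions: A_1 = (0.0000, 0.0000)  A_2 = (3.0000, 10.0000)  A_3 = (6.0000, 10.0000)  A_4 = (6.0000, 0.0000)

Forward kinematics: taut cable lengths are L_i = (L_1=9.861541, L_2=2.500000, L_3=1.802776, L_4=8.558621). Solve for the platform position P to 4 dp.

(5.0000, 8.5000)

each cable: (A_i−P)·(A_i−P) = L_i²; let q_i = ‖A_i‖²−L_i²
q_1 = 0.0000+0.0000−97.2500 = -97.2500
row 1: -6.0000x − 20.0000y = -200.0000  (q_2=102.7500)
row 2: -12.0000x − 20.0000y = -230.0000  (q_3=132.7500)
row 3: -12.0000x + 0.0000y = -60.0000  (q_4=-37.2500)
Cramer on rows 1–2 → x = 5.0000, y = 8.5000
check cable 4: ‖A_4−P‖² = 73.2500 ≈ L_4² = 73.2500 ✓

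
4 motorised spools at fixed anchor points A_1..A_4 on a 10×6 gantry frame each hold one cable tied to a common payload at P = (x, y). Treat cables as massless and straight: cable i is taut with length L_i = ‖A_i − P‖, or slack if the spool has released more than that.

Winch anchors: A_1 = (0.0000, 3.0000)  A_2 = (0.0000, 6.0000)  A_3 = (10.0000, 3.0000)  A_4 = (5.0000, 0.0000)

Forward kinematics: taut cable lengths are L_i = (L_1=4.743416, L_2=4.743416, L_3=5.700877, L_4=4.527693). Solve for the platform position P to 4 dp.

circle eqns → linear via eq_j − eq_1; set k_j = A_j·A_j − L_j²
k_1 = 0.0000+9.0000−22.5000 = -13.5000
0.0000·x − 6.0000·y = k_1−k_2 = -27.0000
-20.0000·x + 0.0000·y = k_1−k_3 = -90.0000
-10.0000·x + 6.0000·y = k_1−k_4 = -18.0000
solve first two rows → x=4.5000, y=4.5000
check cable 4: ‖A_4−P‖² = 20.5000 ≈ L_4² = 20.5000 ✓

(4.5000, 4.5000)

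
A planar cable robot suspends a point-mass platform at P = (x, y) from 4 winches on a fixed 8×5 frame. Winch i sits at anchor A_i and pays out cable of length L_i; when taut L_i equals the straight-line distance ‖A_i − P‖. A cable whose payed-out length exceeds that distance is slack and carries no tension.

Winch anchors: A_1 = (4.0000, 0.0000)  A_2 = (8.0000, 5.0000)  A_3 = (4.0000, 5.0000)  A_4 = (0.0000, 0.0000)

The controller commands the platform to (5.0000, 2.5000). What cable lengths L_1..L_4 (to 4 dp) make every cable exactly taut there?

(2.6926, 3.9051, 2.6926, 5.5902)

cable 1: Δx=-1.0000, Δy=-2.5000; L_1 = √(Δx²+Δy²) = 2.6926
cable 2: Δx=3.0000, Δy=2.5000; L_2 = √(Δx²+Δy²) = 3.9051
cable 3: Δx=-1.0000, Δy=2.5000; L_3 = √(Δx²+Δy²) = 2.6926
cable 4: Δx=-5.0000, Δy=-2.5000; L_4 = √(Δx²+Δy²) = 5.5902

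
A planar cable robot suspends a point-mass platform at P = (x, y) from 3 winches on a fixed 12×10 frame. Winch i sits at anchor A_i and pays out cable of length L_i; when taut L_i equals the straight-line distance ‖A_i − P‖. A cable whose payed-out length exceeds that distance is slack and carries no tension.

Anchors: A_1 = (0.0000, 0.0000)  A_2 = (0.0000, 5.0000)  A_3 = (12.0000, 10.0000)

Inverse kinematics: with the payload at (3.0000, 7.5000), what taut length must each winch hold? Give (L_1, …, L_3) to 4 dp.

L_1: Δ = A_1−P = (-3.0000, -7.5000) → ‖Δ‖ = √65.2500 = 8.0777
L_2: Δ = A_2−P = (-3.0000, -2.5000) → ‖Δ‖ = √15.2500 = 3.9051
L_3: Δ = A_3−P = (9.0000, 2.5000) → ‖Δ‖ = √87.2500 = 9.3408

(8.0777, 3.9051, 9.3408)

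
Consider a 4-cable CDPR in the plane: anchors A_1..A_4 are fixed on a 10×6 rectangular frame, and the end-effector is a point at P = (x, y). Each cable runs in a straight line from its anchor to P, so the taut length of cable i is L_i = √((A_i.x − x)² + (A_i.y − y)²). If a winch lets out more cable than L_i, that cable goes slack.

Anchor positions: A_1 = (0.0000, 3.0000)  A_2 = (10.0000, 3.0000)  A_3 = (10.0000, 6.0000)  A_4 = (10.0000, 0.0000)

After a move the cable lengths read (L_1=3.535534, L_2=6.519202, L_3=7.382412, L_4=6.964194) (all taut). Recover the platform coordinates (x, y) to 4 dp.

(3.5000, 2.5000)

expand ‖A_i−P‖²=L_i² and subtract eq 1 (c_i ≔ ‖A_i‖²−L_i²)
c_1 = 0.0000+9.0000−12.5000 = -3.5000
eq1−eq2 → [-20.0000  0.0000]·P = -70.0000
eq1−eq3 → [-20.0000  -6.0000]·P = -85.0000
eq1−eq4 → [-20.0000  6.0000]·P = -55.0000
2×2 solve → P = (3.5000, 2.5000)
check cable 4: ‖A_4−P‖² = 48.5000 ≈ L_4² = 48.5000 ✓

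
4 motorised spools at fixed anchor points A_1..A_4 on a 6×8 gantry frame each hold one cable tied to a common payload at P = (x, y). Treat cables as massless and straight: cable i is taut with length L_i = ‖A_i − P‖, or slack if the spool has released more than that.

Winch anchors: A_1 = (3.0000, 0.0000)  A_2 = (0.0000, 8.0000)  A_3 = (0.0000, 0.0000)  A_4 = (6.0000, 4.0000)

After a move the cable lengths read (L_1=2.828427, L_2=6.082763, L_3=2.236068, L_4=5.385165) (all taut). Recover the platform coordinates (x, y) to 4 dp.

(1.0000, 2.0000)

expand ‖A_i−P‖²=L_i² and subtract eq 1 (q_i ≔ ‖A_i‖²−L_i²)
q_1 = 9.0000+0.0000−8.0000 = 1.0000
eq1−eq2 → [6.0000  -16.0000]·P = -26.0000
eq1−eq3 → [6.0000  0.0000]·P = 6.0000
eq1−eq4 → [-6.0000  -8.0000]·P = -22.0000
2×2 solve → P = (1.0000, 2.0000)
check cable 4: ‖A_4−P‖² = 29.0000 ≈ L_4² = 29.0000 ✓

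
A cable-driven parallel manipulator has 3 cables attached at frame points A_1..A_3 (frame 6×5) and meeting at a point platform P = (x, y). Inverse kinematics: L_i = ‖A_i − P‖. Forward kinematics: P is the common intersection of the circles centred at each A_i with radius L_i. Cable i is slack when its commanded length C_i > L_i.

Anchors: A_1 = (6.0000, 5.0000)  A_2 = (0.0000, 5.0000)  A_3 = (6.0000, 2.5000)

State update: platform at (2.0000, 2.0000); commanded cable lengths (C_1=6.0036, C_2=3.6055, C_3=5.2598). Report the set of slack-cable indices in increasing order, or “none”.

1, 3

cable 1: √((4.0000)²+(3.0000)²)=5.0000, C_1=6.0036: slack
cable 2: √((-2.0000)²+(3.0000)²)=3.6056, C_2=3.6055: taut
cable 3: √((4.0000)²+(0.5000)²)=4.0311, C_3=5.2598: slack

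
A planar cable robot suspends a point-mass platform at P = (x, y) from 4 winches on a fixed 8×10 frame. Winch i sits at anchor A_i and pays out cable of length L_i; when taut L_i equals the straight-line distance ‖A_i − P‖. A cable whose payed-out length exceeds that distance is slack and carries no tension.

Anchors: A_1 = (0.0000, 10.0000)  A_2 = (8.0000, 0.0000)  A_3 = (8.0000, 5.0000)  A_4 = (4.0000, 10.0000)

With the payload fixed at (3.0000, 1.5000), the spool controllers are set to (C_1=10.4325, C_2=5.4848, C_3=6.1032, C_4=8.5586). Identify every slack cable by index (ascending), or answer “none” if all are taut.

cable 1: L_1 = ‖A_1−P‖ = 9.0139;  C_1 = 10.4325 → slack
cable 2: L_2 = ‖A_2−P‖ = 5.2202;  C_2 = 5.4848 → slack
cable 3: L_3 = ‖A_3−P‖ = 6.1033;  C_3 = 6.1032 → taut
cable 4: L_4 = ‖A_4−P‖ = 8.5586;  C_4 = 8.5586 → taut

1, 2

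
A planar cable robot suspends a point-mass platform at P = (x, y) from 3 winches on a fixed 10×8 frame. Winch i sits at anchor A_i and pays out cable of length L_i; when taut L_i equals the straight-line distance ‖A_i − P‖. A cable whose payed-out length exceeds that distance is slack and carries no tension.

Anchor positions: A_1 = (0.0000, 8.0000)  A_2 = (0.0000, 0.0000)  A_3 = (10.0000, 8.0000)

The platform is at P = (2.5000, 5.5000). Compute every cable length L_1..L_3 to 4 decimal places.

cable 1: Δx=-2.5000, Δy=2.5000; L_1 = √(Δx²+Δy²) = 3.5355
cable 2: Δx=-2.5000, Δy=-5.5000; L_2 = √(Δx²+Δy²) = 6.0415
cable 3: Δx=7.5000, Δy=2.5000; L_3 = √(Δx²+Δy²) = 7.9057

(3.5355, 6.0415, 7.9057)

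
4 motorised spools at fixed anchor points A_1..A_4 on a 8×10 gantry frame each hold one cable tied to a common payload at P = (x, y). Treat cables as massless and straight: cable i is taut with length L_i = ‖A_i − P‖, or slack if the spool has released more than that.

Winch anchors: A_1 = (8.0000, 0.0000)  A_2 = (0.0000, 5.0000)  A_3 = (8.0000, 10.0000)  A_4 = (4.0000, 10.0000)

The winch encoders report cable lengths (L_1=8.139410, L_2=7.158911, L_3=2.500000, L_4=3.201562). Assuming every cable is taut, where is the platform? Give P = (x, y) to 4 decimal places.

(6.5000, 8.0000)

circle eqns → linear via eq_j − eq_1; set k_j = A_j·A_j − L_j²
k_1 = 64.0000+0.0000−66.2500 = -2.2500
16.0000·x − 10.0000·y = k_1−k_2 = 24.0000
0.0000·x − 20.0000·y = k_1−k_3 = -160.0000
8.0000·x − 20.0000·y = k_1−k_4 = -108.0000
solve first two rows → x=6.5000, y=8.0000
check cable 4: ‖A_4−P‖² = 10.2500 ≈ L_4² = 10.2500 ✓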